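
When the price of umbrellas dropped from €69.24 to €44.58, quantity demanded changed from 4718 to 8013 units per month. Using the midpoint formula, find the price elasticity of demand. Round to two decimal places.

-1.19

%Δq = (8013 − 4718)/[(4718 + 8013)/2] = 3295/6365.5 ≈ 0.5176.
%Δp = (44.58 − 69.24)/[(69.24 + 44.58)/2] = -24.66/56.91 ≈ -0.4333.
Arc elasticity E = %Δq/%Δp ≈ 0.5176/-0.4333 ≈ -1.19.
|E| > 1: demand is elastic over this range.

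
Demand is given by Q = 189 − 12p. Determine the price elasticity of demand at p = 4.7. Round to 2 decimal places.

At p = 4.7, Q = 132.6.
dQ/dp = −12.
Point elasticity E = (dQ/dp)·(p/Q) = -12 × 4.7/132.6 ≈ -0.43.
|E| < 1, so demand is inelastic at this price.

-0.43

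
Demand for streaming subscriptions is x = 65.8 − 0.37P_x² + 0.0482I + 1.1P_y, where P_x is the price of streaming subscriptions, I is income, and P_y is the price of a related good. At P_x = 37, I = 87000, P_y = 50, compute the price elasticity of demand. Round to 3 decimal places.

x = 65.8 − 0.37(37)² + 0.0482(87000) + 1.1(50) = 65.8 − 506.53 + 4193.4 + 55 = 3807.67.
∂x/∂P_x = −2·0.37·P_x = -27.38, so E_p = -27.38·(37/3807.67) ≈ -0.266.
|E_p| < 1: demand is inelastic.

-0.266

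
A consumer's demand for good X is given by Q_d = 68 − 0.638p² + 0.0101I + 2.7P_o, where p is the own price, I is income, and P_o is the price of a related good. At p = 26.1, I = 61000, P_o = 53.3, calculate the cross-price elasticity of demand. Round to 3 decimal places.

0.366

First evaluate Q_d: 68 − 0.638(26.1)² + 0.0101(61000) + 2.7(53.3) = 68 − 434.612 + 616.1 + 143.91 = 393.398.
∂Q_d/∂P_o = +2.7, so E_xy = 2.7·(53.3/393.398) ≈ 0.366.
E_xy > 0: the goods are substitutes.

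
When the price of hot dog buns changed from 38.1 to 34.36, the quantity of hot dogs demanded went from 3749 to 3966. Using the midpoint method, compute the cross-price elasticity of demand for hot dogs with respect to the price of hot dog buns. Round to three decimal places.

-0.545

%ΔQ_x = (3966 − 3749)/[(3749+3966)/2] = 217/3857.5 ≈ 0.0563.
%ΔP_y = (34.36 − 38.1)/[(38.1+34.36)/2] ≈ -0.1032.
E_xy = 0.0563/-0.1032 ≈ -0.545.
E_xy < 0, so hot dogs and hot dog buns are complements.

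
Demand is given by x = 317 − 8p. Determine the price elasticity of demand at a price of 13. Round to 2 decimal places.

-0.49

At p = 13, x = 213.
dx/dp = −8.
Point elasticity E = (dx/dp)·(p/x) = -8 × 13/213 ≈ -0.49.
|E| < 1, so demand is inelastic at this price.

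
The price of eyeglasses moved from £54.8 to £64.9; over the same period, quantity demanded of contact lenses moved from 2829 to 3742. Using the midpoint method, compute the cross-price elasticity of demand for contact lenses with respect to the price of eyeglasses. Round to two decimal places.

%ΔQ_x = (3742 − 2829)/[(2829+3742)/2] = 913/3285.5 ≈ 0.2779.
%ΔP_y = (64.9 − 54.8)/[(54.8+64.9)/2] ≈ 0.1688.
E_xy = 0.2779/0.1688 ≈ 1.65.
E_xy > 0, so contact lenses and eyeglasses are substitutes.

1.65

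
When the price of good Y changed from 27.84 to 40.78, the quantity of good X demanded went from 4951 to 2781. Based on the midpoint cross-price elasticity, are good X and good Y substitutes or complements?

%ΔQ_x = (2781 − 4951)/[(4951+2781)/2] = -2170/3866 ≈ -0.5613.
%ΔP_y = (40.78 − 27.84)/[(27.84+40.78)/2] ≈ 0.3771.
E_xy = -0.5613/0.3771 ≈ -1.488.
E_xy < 0, so the goods are complements.

complements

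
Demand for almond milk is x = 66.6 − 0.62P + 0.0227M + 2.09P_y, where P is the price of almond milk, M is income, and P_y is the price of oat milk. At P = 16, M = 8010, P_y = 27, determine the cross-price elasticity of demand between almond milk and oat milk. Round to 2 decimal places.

Evaluating quantity at (P, M, P_y) gives x = 66.6 − 0.62(16) + 0.0227(8010) + 2.09(27) = 66.6 − 9.92 + 181.827 + 56.43 = 294.937.
∂x/∂P_y = +2.09, so E_xy = 2.09·(27/294.937) ≈ 0.19.
E_xy > 0: the goods are substitutes.

0.19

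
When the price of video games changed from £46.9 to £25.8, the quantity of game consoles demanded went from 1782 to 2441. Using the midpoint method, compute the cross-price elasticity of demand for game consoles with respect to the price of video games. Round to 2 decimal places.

%ΔQ_x = (2441 − 1782)/[(1782+2441)/2] = 659/2111.5 ≈ 0.3121.
%ΔP_y = (25.8 − 46.9)/[(46.9+25.8)/2] ≈ -0.5805.
E_xy = 0.3121/-0.5805 ≈ -0.54.
E_xy < 0, so game consoles and video games are complements.

-0.54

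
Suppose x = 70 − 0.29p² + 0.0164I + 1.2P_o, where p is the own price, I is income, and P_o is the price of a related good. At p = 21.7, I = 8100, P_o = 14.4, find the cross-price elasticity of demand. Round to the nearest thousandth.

0.207

First evaluate x: 70 − 0.29(21.7)² + 0.0164(8100) + 1.2(14.4) = 70 − 136.5581 + 132.84 + 17.28 = 83.5619.
∂x/∂P_o = +1.2, so E_xy = 1.2·(14.4/83.5619) ≈ 0.207.
E_xy > 0: the goods are substitutes.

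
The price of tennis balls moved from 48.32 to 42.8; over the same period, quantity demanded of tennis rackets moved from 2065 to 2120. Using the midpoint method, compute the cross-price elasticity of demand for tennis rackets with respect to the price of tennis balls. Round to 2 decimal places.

-0.22

%ΔQ_x = (2120 − 2065)/[(2065+2120)/2] = 55/2092.5 ≈ 0.0263.
%ΔP_y = (42.8 − 48.32)/[(48.32+42.8)/2] ≈ -0.1212.
E_xy = 0.0263/-0.1212 ≈ -0.22.
E_xy < 0, so tennis rackets and tennis balls are complements.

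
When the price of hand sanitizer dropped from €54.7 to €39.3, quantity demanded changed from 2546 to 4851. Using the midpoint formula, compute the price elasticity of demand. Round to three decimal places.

%Δq = (4851 − 2546)/[(2546 + 4851)/2] = 2305/3698.5 ≈ 0.6232.
%ΔP = (39.3 − 54.7)/[(54.7 + 39.3)/2] = -15.4/47 ≈ -0.3277.
Arc elasticity E = %Δq/%ΔP ≈ 0.6232/-0.3277 ≈ -1.902.
|E| > 1: demand is elastic over this range.

-1.902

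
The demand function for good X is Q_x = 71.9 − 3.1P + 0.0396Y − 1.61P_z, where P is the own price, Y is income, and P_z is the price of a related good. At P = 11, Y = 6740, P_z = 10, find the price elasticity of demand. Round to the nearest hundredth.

Substituting, Q_x = 71.9 − 3.1(11) + 0.0396(6740) − 1.61(10) = 71.9 − 34.1 + 266.904 − 16.1 = 288.604.
∂Q_x/∂P = −3.1, so E_p = (−3.1)·(11/288.604) ≈ -0.12.
|E_p| < 1: demand is inelastic.

-0.12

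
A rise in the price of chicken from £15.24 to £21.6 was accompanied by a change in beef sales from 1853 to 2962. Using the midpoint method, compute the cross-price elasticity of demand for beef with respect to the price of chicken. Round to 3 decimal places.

%ΔQ_x = (2962 − 1853)/[(1853+2962)/2] = 1109/2407.5 ≈ 0.4606.
%ΔP_y = (21.6 − 15.24)/[(15.24+21.6)/2] ≈ 0.3453.
E_xy = 0.4606/0.3453 ≈ 1.334.
E_xy > 0, so beef and chicken are substitutes.

1.334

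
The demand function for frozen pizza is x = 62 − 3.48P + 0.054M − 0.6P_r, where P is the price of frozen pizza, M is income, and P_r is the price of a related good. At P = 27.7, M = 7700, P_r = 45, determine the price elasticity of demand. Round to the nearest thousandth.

-0.272

x = 62 − 3.48(27.7) + 0.054(7700) − 0.6(45) = 62 − 96.396 + 415.8 − 27 = 354.404.
∂x/∂P = −3.48, so E_p = (−3.48)·(27.7/354.404) ≈ -0.272.
|E_p| < 1: demand is inelastic.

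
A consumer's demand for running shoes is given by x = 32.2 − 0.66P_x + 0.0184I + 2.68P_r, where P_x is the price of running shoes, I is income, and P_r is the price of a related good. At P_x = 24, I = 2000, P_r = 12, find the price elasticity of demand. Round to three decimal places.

Evaluating quantity at (P_x, I, P_r) gives x = 32.2 − 0.66(24) + 0.0184(2000) + 2.68(12) = 32.2 − 15.84 + 36.8 + 32.16 = 85.32.
∂x/∂P_x = −0.66, so E_p = (−0.66)·(24/85.32) ≈ -0.186.
|E_p| < 1: demand is inelastic.

-0.186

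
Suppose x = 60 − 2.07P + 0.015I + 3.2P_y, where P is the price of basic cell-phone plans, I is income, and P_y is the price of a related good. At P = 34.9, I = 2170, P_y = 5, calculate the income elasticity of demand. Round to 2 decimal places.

0.90

First evaluate x: 60 − 2.07(34.9) + 0.015(2170) + 3.2(5) = 60 − 72.243 + 32.55 + 16 = 36.307.
∂x/∂I = +0.015, so E_I = 0.015·(2170/36.307) ≈ 0.90.
E_I ∈ (0,1): normal good (necessity).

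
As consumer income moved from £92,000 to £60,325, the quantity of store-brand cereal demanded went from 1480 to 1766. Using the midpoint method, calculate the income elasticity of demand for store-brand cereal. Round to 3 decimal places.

%ΔQ = (1766 − 1480)/[(1480+1766)/2] = 286/1623 ≈ 0.1762.
%ΔM = (60,325 − 92,000)/[(92,000+60,325)/2] = -31675/76162.5 ≈ -0.4159.
E_I = %ΔQ/%ΔM ≈ -0.424.
E_I < 0: inferior good.

-0.424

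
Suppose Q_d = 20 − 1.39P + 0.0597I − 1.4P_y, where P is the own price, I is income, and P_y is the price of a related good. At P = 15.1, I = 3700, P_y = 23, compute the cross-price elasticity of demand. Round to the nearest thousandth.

-0.172

Substituting, Q_d = 20 − 1.39(15.1) + 0.0597(3700) − 1.4(23) = 20 − 20.989 + 220.89 − 32.2 = 187.701.
∂Q_d/∂P_y = −1.4, so E_xy = -1.4·(23/187.701) ≈ -0.172.
E_xy < 0: the goods are complements.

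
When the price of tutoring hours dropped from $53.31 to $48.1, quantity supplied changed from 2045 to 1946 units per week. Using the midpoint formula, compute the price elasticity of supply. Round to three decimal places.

%ΔQ = (1946 − 2045)/[(2045 + 1946)/2] = -99/1995.5 ≈ -0.0496.
%ΔP = (48.1 − 53.31)/[(53.31 + 48.1)/2] = -5.21/50.705 ≈ -0.1028.
Arc elasticity E = %ΔQ/%ΔP ≈ -0.0496/-0.1028 ≈ 0.483.
|E| < 1: supply is inelastic over this range.

0.483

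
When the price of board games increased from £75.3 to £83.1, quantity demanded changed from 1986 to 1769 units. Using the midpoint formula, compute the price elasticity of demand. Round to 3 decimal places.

%Δq = (1769 − 1986)/[(1986 + 1769)/2] = -217/1877.5 ≈ -0.1156.
%ΔP = (83.1 − 75.3)/[(75.3 + 83.1)/2] = 7.8/79.2 ≈ 0.0985.
Arc elasticity E = %Δq/%ΔP ≈ -0.1156/0.0985 ≈ -1.174.
|E| > 1: demand is elastic over this range.

-1.174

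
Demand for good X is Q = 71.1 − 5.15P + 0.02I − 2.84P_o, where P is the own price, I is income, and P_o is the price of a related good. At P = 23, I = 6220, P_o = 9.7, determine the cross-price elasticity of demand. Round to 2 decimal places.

-0.56

Substituting, Q = 71.1 − 5.15(23) + 0.02(6220) − 2.84(9.7) = 71.1 − 118.45 + 124.4 − 27.548 = 49.502.
∂Q/∂P_o = −2.84, so E_xy = -2.84·(9.7/49.502) ≈ -0.56.
E_xy < 0: the goods are complements.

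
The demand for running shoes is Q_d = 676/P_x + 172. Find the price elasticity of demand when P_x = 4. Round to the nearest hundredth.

-0.50

At P_x = 4, Q_d = 341.
dQ_d/dP_x = −676/P_x² = −42.25.
Point elasticity E = (dQ_d/dP_x)·(P_x/Q_d) = -42.25 × 4/341 ≈ -0.50.
|E| < 1, so demand is inelastic at this price.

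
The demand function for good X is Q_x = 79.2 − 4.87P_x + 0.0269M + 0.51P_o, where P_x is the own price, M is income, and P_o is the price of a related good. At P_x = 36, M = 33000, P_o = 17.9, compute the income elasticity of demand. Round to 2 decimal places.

First evaluate Q_x: 79.2 − 4.87(36) + 0.0269(33000) + 0.51(17.9) = 79.2 − 175.32 + 887.7 + 9.129 = 800.709.
∂Q_x/∂M = +0.0269, so E_I = 0.0269·(33000/800.709) ≈ 1.11.
E_I > 1: normal good (luxury).

1.11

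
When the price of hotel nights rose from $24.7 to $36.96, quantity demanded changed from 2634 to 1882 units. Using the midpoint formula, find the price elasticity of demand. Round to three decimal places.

%ΔQ = (1882 − 2634)/[(2634 + 1882)/2] = -752/2258 ≈ -0.3330.
%Δp = (36.96 − 24.7)/[(24.7 + 36.96)/2] = 12.26/30.83 ≈ 0.3977.
Arc elasticity E = %ΔQ/%Δp ≈ -0.3330/0.3977 ≈ -0.837.
|E| < 1: demand is inelastic over this range.

-0.837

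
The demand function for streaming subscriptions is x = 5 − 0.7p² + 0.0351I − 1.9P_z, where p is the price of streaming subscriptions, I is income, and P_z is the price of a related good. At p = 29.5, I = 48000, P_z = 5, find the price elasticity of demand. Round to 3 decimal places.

-1.137

x = 5 − 0.7(29.5)² + 0.0351(48000) − 1.9(5) = 5 − 609.175 + 1684.8 − 9.5 = 1071.125.
∂x/∂p = −2·0.7·p = -41.3, so E_p = -41.3·(29.5/1071.125) ≈ -1.137.
|E_p| > 1: demand is elastic.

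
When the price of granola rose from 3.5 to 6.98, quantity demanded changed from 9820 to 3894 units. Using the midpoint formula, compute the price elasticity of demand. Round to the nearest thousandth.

%Δq = (3894 − 9820)/[(9820 + 3894)/2] = -5926/6857 ≈ -0.8642.
%Δp = (6.98 − 3.5)/[(3.5 + 6.98)/2] = 3.48/5.24 ≈ 0.6641.
Arc elasticity E = %Δq/%Δp ≈ -0.8642/0.6641 ≈ -1.301.
|E| > 1: demand is elastic over this range.

-1.301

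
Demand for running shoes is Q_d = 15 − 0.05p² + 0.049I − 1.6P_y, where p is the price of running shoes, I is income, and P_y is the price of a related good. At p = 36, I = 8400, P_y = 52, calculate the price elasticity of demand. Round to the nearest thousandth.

-0.465

Evaluating quantity at (p, I, P_y) gives Q_d = 15 − 0.05(36)² + 0.049(8400) − 1.6(52) = 15 − 64.8 + 411.6 − 83.2 = 278.6.
∂Q_d/∂p = −2·0.05·p = -3.6, so E_p = -3.6·(36/278.6) ≈ -0.465.
|E_p| < 1: demand is inelastic.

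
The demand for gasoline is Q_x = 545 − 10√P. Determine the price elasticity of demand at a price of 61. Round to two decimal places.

At P = 61, Q_x = 466.8975.
dQ_x/dP = −10/(2√P) = −10/(2·7.8102).
Point elasticity E = (dQ_x/dP)·(P/Q_x) = -0.6402 × 61/466.8975 ≈ -0.08.
|E| < 1, so demand is inelastic at this price.

-0.08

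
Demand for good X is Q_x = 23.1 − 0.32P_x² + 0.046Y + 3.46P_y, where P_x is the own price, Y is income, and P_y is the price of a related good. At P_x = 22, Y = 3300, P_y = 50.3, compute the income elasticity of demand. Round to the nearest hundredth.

Q_x = 23.1 − 0.32(22)² + 0.046(3300) + 3.46(50.3) = 23.1 − 154.88 + 151.8 + 174.038 = 194.058.
∂Q_x/∂Y = +0.046, so E_I = 0.046·(3300/194.058) ≈ 0.78.
E_I ∈ (0,1): normal good (necessity).

0.78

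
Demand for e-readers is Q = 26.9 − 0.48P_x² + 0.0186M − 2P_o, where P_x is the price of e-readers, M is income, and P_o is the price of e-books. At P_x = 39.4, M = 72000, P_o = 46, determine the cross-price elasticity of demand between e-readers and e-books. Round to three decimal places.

Substituting, Q = 26.9 − 0.48(39.4)² + 0.0186(72000) − 2(46) = 26.9 − 745.1328 + 1339.2 − 92 = 528.9672.
∂Q/∂P_o = −2, so E_xy = -2·(46/528.9672) ≈ -0.174.
E_xy < 0: the goods are complements.

-0.174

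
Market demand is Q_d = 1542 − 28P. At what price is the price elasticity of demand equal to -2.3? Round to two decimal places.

Set −bP/(a − bP) = −2.3 ⇒ bP = 2.3(a − bP) ⇒ bP(1+2.3) = 2.3·a.
P = 2.3·1542/(28·3.3) ≈ 38.38.

38.38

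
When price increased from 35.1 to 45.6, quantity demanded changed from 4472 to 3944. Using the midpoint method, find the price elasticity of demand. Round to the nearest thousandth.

%ΔQ = (3944 − 4472)/[(4472 + 3944)/2] = -528/4208 ≈ -0.1255.
%Δp = (45.6 − 35.1)/[(35.1 + 45.6)/2] = 10.5/40.35 ≈ 0.2602.
Arc elasticity E = %ΔQ/%Δp ≈ -0.1255/0.2602 ≈ -0.482.
|E| < 1: demand is inelastic over this range.

-0.482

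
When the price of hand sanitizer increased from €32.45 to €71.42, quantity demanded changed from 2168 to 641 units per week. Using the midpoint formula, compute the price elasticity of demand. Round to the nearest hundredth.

%Δq = (641 − 2168)/[(2168 + 641)/2] = -1527/1404.5 ≈ -1.0872.
%ΔP = (71.42 − 32.45)/[(32.45 + 71.42)/2] = 38.97/51.935 ≈ 0.7504.
Arc elasticity E = %Δq/%ΔP ≈ -1.0872/0.7504 ≈ -1.45.
|E| > 1: demand is elastic over this range.

-1.45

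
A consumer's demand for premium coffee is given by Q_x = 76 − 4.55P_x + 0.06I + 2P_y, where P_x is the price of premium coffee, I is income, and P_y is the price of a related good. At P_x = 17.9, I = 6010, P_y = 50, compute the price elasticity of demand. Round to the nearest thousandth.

Q_x = 76 − 4.55(17.9) + 0.06(6010) + 2(50) = 76 − 81.445 + 360.6 + 100 = 455.155.
∂Q_x/∂P_x = −4.55, so E_p = (−4.55)·(17.9/455.155) ≈ -0.179.
|E_p| < 1: demand is inelastic.

-0.179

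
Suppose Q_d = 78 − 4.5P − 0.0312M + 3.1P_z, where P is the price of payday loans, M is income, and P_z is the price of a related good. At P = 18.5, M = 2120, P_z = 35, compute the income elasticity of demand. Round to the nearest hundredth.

First evaluate Q_d: 78 − 4.5(18.5) − 0.0312(2120) + 3.1(35) = 78 − 83.25 − 66.144 + 108.5 = 37.106.
∂Q_d/∂M = −0.0312, so E_I = -0.0312·(2120/37.106) ≈ -1.78.
E_I < 0: inferior good.

-1.78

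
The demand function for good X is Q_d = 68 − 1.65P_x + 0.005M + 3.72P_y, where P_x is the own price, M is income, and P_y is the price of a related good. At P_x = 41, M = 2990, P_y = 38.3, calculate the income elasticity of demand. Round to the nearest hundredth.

0.09

Q_d = 68 − 1.65(41) + 0.005(2990) + 3.72(38.3) = 68 − 67.65 + 14.95 + 142.476 = 157.776.
∂Q_d/∂M = +0.005, so E_I = 0.005·(2990/157.776) ≈ 0.09.
E_I ∈ (0,1): normal good (necessity).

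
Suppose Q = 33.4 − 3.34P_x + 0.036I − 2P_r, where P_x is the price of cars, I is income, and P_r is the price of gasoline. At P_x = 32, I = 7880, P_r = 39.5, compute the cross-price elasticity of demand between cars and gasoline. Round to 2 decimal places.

Evaluating quantity at (P_x, I, P_r) gives Q = 33.4 − 3.34(32) + 0.036(7880) − 2(39.5) = 33.4 − 106.88 + 283.68 − 79 = 131.2.
∂Q/∂P_r = −2, so E_xy = -2·(39.5/131.2) ≈ -0.60.
E_xy < 0: the goods are complements.

-0.60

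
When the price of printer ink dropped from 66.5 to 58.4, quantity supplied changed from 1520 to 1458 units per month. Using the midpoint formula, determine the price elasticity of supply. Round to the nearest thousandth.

0.321

%ΔQ = (1458 − 1520)/[(1520 + 1458)/2] = -62/1489 ≈ -0.0416.
%Δp = (58.4 − 66.5)/[(66.5 + 58.4)/2] = -8.1/62.45 ≈ -0.1297.
Arc elasticity E = %ΔQ/%Δp ≈ -0.0416/-0.1297 ≈ 0.321.
|E| < 1: supply is inelastic over this range.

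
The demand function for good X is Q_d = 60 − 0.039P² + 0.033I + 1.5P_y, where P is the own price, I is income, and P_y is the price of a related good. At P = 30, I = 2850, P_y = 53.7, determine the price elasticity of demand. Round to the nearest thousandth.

-0.352

First evaluate Q_d: 60 − 0.039(30)² + 0.033(2850) + 1.5(53.7) = 60 − 35.1 + 94.05 + 80.55 = 199.5.
∂Q_d/∂P = −2·0.039·P = -2.34, so E_p = -2.34·(30/199.5) ≈ -0.352.
|E_p| < 1: demand is inelastic.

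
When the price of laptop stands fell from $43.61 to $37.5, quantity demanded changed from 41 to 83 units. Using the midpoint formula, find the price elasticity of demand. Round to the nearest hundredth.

-4.50

%ΔQ = (83 − 41)/[(41 + 83)/2] = 42/62 ≈ 0.6774.
%ΔP = (37.5 − 43.61)/[(43.61 + 37.5)/2] = -6.11/40.555 ≈ -0.1507.
Arc elasticity E = %ΔQ/%ΔP ≈ 0.6774/-0.1507 ≈ -4.50.
|E| > 1: demand is elastic over this range.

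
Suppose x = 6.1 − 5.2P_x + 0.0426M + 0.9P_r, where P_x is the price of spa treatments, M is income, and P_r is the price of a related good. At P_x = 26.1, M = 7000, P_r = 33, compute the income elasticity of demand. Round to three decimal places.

At the given point, x = 6.1 − 5.2(26.1) + 0.0426(7000) + 0.9(33) = 6.1 − 135.72 + 298.2 + 29.7 = 198.28.
∂x/∂M = +0.0426, so E_I = 0.0426·(7000/198.28) ≈ 1.504.
E_I > 1: normal good (luxury).

1.504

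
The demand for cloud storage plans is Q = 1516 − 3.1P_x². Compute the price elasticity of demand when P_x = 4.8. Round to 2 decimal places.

-0.10

At P_x = 4.8, Q = 1444.576.
dQ/dP_x = −2·3.1·P_x = −29.76.
Point elasticity E = (dQ/dP_x)·(P_x/Q) = -29.76 × 4.8/1444.576 ≈ -0.10.
|E| < 1, so demand is inelastic at this price.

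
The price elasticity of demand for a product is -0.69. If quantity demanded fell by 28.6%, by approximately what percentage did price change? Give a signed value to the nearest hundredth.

41.45

%ΔQ ≈ E × %ΔP ⇒ %ΔP = %ΔQ / E = (-28.6%)/(-0.69) ≈ 41.45%.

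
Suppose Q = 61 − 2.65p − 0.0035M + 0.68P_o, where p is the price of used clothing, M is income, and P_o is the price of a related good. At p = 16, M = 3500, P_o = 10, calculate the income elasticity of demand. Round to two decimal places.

-0.93

At the given point, Q = 61 − 2.65(16) − 0.0035(3500) + 0.68(10) = 61 − 42.4 − 12.25 + 6.8 = 13.15.
∂Q/∂M = −0.0035, so E_I = -0.0035·(3500/13.15) ≈ -0.93.
E_I < 0: inferior good.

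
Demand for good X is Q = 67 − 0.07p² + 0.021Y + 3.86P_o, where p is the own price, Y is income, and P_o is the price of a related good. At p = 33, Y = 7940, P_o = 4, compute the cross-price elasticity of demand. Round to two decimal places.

Q = 67 − 0.07(33)² + 0.021(7940) + 3.86(4) = 67 − 76.23 + 166.74 + 15.44 = 172.95.
∂Q/∂P_o = +3.86, so E_xy = 3.86·(4/172.95) ≈ 0.09.
E_xy > 0: the goods are substitutes.

0.09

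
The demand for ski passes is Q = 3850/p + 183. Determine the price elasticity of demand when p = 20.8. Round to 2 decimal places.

-0.50

At p = 20.8, Q = 368.0962.
dQ/dp = −3850/p² = −8.8989.
Point elasticity E = (dQ/dp)·(p/Q) = -8.8989 × 20.8/368.0962 ≈ -0.50.
|E| < 1, so demand is inelastic at this price.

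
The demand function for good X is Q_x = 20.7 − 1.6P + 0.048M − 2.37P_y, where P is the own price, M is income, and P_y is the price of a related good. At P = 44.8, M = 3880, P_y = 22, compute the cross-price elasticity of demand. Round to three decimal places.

-0.627

Substituting, Q_x = 20.7 − 1.6(44.8) + 0.048(3880) − 2.37(22) = 20.7 − 71.68 + 186.24 − 52.14 = 83.12.
∂Q_x/∂P_y = −2.37, so E_xy = -2.37·(22/83.12) ≈ -0.627.
E_xy < 0: the goods are complements.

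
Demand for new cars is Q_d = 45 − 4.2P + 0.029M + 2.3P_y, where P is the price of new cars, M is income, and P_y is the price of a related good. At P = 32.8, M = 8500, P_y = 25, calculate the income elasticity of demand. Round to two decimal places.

First evaluate Q_d: 45 − 4.2(32.8) + 0.029(8500) + 2.3(25) = 45 − 137.76 + 246.5 + 57.5 = 211.24.
∂Q_d/∂M = +0.029, so E_I = 0.029·(8500/211.24) ≈ 1.17.
E_I > 1: normal good (luxury).

1.17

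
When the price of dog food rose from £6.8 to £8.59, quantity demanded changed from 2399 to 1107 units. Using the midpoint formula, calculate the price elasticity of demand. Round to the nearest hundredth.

%ΔQ = (1107 − 2399)/[(2399 + 1107)/2] = -1292/1753 ≈ -0.7370.
%ΔP = (8.59 − 6.8)/[(6.8 + 8.59)/2] = 1.79/7.695 ≈ 0.2326.
Arc elasticity E = %ΔQ/%ΔP ≈ -0.7370/0.2326 ≈ -3.17.
|E| > 1: demand is elastic over this range.

-3.17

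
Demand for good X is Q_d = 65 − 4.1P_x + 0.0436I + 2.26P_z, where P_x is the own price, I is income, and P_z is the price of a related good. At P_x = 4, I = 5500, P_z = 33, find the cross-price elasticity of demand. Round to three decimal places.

0.205

At the given point, Q_d = 65 − 4.1(4) + 0.0436(5500) + 2.26(33) = 65 − 16.4 + 239.8 + 74.58 = 362.98.
∂Q_d/∂P_z = +2.26, so E_xy = 2.26·(33/362.98) ≈ 0.205.
E_xy > 0: the goods are substitutes.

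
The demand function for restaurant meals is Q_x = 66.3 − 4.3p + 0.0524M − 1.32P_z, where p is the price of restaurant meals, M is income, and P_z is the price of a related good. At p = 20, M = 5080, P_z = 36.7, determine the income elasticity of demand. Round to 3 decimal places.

Q_x = 66.3 − 4.3(20) + 0.0524(5080) − 1.32(36.7) = 66.3 − 86 + 266.192 − 48.444 = 198.048.
∂Q_x/∂M = +0.0524, so E_I = 0.0524·(5080/198.048) ≈ 1.344.
E_I > 1: normal good (luxury).

1.344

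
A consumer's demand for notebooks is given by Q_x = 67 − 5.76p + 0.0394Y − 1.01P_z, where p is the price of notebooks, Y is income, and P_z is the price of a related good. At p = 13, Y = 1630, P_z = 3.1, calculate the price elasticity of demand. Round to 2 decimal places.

-1.41

First evaluate Q_x: 67 − 5.76(13) + 0.0394(1630) − 1.01(3.1) = 67 − 74.88 + 64.222 − 3.131 = 53.211.
∂Q_x/∂p = −5.76, so E_p = (−5.76)·(13/53.211) ≈ -1.41.
|E_p| > 1: demand is elastic.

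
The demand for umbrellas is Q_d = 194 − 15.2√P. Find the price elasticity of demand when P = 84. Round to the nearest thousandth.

-1.274

At P = 84, Q_d = 54.6897.
dQ_d/dP = −15.2/(2√P) = −15.2/(2·9.1652).
Point elasticity E = (dQ_d/dP)·(P/Q_d) = -0.8292 × 84/54.6897 ≈ -1.274.
|E| > 1, so demand is elastic at this price.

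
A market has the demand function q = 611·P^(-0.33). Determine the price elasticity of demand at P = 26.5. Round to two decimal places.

For a Cobb–Douglas (constant-elasticity) form q = A·P^α·…, the elasticity with respect to P equals the exponent α at every point.
Here the exponent on P is -0.33, so the price elasticity of demand is -0.33.

-0.33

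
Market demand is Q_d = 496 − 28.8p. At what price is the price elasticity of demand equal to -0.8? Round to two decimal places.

7.65

Set −bp/(a − bp) = −0.8 ⇒ bp = 0.8(a − bp) ⇒ bp(1+0.8) = 0.8·a.
p = 0.8·496/(28.8·1.8) ≈ 7.65.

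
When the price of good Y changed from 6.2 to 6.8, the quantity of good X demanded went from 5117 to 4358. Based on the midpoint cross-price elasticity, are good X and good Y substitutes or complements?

complements

%ΔQ_x = (4358 − 5117)/[(5117+4358)/2] = -759/4737.5 ≈ -0.1602.
%ΔP_y = (6.8 − 6.2)/[(6.2+6.8)/2] ≈ 0.0923.
E_xy = -0.1602/0.0923 ≈ -1.736.
E_xy < 0, so the goods are complements.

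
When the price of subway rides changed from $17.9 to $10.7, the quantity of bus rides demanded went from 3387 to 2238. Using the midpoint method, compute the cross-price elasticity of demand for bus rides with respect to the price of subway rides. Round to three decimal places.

%ΔQ_x = (2238 − 3387)/[(3387+2238)/2] = -1149/2812.5 ≈ -0.4085.
%ΔP_y = (10.7 − 17.9)/[(17.9+10.7)/2] ≈ -0.5035.
E_xy = -0.4085/-0.5035 ≈ 0.811.
E_xy > 0, so bus rides and subway rides are substitutes.

0.811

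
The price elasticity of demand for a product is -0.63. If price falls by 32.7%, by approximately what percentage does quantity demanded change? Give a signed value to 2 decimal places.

20.60

%ΔQ ≈ E × %ΔP = (-0.63) × (-32.7%) ≈ 20.60%.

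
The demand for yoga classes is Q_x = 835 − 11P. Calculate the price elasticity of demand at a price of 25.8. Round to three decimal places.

-0.515

At P = 25.8, Q_x = 551.2.
dQ_x/dP = −11.
Point elasticity E = (dQ_x/dP)·(P/Q_x) = -11 × 25.8/551.2 ≈ -0.515.
|E| < 1, so demand is inelastic at this price.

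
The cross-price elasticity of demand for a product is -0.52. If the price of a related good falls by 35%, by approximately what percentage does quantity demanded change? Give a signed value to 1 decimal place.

%ΔQ ≈ E × %ΔP_y = (-0.52) × (-35%) = 18.2%.

18.2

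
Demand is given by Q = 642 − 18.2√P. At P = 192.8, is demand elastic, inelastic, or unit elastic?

inelastic

At P = 192.8, Q = 389.2886.
dQ/dP = −18.2/(2√P) = −18.2/(2·13.8852).
Point elasticity E = (dQ/dP)·(P/Q) = -0.6554 × 192.8/389.2886 ≈ -0.325.
|E| ≈ 0.325 < 1, so demand is inelastic.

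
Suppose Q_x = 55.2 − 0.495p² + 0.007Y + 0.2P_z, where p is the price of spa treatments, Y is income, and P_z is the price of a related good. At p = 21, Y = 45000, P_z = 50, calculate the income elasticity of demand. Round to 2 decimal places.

1.95

First evaluate Q_x: 55.2 − 0.495(21)² + 0.007(45000) + 0.2(50) = 55.2 − 218.295 + 315 + 10 = 161.905.
∂Q_x/∂Y = +0.007, so E_I = 0.007·(45000/161.905) ≈ 1.95.
E_I > 1: normal good (luxury).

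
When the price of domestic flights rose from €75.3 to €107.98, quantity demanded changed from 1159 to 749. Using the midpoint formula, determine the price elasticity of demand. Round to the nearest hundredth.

-1.21

%Δq = (749 − 1159)/[(1159 + 749)/2] = -410/954 ≈ -0.4298.
%ΔP = (107.98 − 75.3)/[(75.3 + 107.98)/2] = 32.68/91.64 ≈ 0.3566.
Arc elasticity E = %Δq/%ΔP ≈ -0.4298/0.3566 ≈ -1.21.
|E| > 1: demand is elastic over this range.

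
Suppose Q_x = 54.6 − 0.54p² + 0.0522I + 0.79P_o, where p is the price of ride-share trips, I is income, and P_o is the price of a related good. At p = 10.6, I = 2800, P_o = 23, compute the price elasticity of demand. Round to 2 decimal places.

-0.77

Substituting, Q_x = 54.6 − 0.54(10.6)² + 0.0522(2800) + 0.79(23) = 54.6 − 60.6744 + 146.16 + 18.17 = 158.2556.
∂Q_x/∂p = −2·0.54·p = -11.448, so E_p = -11.448·(10.6/158.2556) ≈ -0.77.
|E_p| < 1: demand is inelastic.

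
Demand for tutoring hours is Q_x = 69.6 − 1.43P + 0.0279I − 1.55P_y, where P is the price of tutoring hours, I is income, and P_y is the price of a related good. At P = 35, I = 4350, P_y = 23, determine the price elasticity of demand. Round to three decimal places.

-0.475

Q_x = 69.6 − 1.43(35) + 0.0279(4350) − 1.55(23) = 69.6 − 50.05 + 121.365 − 35.65 = 105.265.
∂Q_x/∂P = −1.43, so E_p = (−1.43)·(35/105.265) ≈ -0.475.
|E_p| < 1: demand is inelastic.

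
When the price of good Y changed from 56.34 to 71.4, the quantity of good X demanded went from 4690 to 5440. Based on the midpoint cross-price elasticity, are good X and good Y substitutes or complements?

%ΔQ_x = (5440 − 4690)/[(4690+5440)/2] = 750/5065 ≈ 0.1481.
%ΔP_y = (71.4 − 56.34)/[(56.34+71.4)/2] ≈ 0.2358.
E_xy = 0.1481/0.2358 ≈ 0.628.
E_xy > 0, so the goods are substitutes.

substitutes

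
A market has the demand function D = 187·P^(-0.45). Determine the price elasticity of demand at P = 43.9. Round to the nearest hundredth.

For a Cobb–Douglas (constant-elasticity) form D = A·P^α·…, the elasticity with respect to P equals the exponent α at every point.
Here the exponent on P is -0.45, so the price elasticity of demand is -0.45.

-0.45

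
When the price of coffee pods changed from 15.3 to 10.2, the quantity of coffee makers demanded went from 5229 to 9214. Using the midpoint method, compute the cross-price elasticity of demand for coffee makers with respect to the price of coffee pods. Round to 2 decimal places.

-1.38

%ΔQ_x = (9214 − 5229)/[(5229+9214)/2] = 3985/7221.5 ≈ 0.5518.
%ΔP_y = (10.2 − 15.3)/[(15.3+10.2)/2] ≈ -0.4000.
E_xy = 0.5518/-0.4000 ≈ -1.38.
E_xy < 0, so coffee makers and coffee pods are complements.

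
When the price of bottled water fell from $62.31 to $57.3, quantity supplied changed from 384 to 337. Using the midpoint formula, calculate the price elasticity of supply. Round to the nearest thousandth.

1.556

%ΔQ = (337 − 384)/[(384 + 337)/2] = -47/360.5 ≈ -0.1304.
%ΔP = (57.3 − 62.31)/[(62.31 + 57.3)/2] = -5.01/59.805 ≈ -0.0838.
Arc elasticity E = %ΔQ/%ΔP ≈ -0.1304/-0.0838 ≈ 1.556.
|E| > 1: supply is elastic over this range.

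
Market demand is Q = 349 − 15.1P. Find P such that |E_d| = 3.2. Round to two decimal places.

17.61

Set −bP/(a − bP) = −3.2 ⇒ bP = 3.2(a − bP) ⇒ bP(1+3.2) = 3.2·a.
P = 3.2·349/(15.1·4.2) ≈ 17.61.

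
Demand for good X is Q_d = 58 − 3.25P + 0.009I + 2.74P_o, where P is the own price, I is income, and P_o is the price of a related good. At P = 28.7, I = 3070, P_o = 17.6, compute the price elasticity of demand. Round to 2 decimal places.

At the given point, Q_d = 58 − 3.25(28.7) + 0.009(3070) + 2.74(17.6) = 58 − 93.275 + 27.63 + 48.224 = 40.579.
∂Q_d/∂P = −3.25, so E_p = (−3.25)·(28.7/40.579) ≈ -2.30.
|E_p| > 1: demand is elastic.

-2.30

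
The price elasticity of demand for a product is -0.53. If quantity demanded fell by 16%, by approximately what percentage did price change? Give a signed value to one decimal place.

30.2

%ΔQ ≈ E × %ΔP ⇒ %ΔP = %ΔQ / E = (-16%)/(-0.53) ≈ 30.2%.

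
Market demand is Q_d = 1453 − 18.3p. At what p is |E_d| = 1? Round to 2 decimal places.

39.70

For linear demand Q_d = a − bp, E = −bp/(a − bp). |E| = 1 ⇒ bp = a − bp ⇒ p = a/(2b).
p = 1453/(2·18.3) ≈ 39.70.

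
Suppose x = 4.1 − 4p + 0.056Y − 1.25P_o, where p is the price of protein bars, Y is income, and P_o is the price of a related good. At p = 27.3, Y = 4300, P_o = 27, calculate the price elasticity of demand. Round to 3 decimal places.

-1.071

Substituting, x = 4.1 − 4(27.3) + 0.056(4300) − 1.25(27) = 4.1 − 109.2 + 240.8 − 33.75 = 101.95.
∂x/∂p = −4, so E_p = (−4)·(27.3/101.95) ≈ -1.071.
|E_p| > 1: demand is elastic.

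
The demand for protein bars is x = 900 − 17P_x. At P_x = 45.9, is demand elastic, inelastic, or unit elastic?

elastic

At P_x = 45.9, x = 119.7.
dx/dP_x = −17.
Point elasticity E = (dx/dP_x)·(P_x/x) = -17 × 45.9/119.7 ≈ -6.519.
|E| ≈ 6.519 > 1, so demand is elastic.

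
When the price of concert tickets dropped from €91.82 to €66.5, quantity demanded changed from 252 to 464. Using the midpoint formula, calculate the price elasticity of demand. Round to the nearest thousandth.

%Δq = (464 − 252)/[(252 + 464)/2] = 212/358 ≈ 0.5922.
%ΔP = (66.5 − 91.82)/[(91.82 + 66.5)/2] = -25.32/79.16 ≈ -0.3199.
Arc elasticity E = %Δq/%ΔP ≈ 0.5922/-0.3199 ≈ -1.851.
|E| > 1: demand is elastic over this range.

-1.851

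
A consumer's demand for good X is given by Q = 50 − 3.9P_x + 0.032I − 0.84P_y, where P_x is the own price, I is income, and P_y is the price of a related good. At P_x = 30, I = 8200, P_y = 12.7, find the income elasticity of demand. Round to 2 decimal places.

At the given point, Q = 50 − 3.9(30) + 0.032(8200) − 0.84(12.7) = 50 − 117 + 262.4 − 10.668 = 184.732.
∂Q/∂I = +0.032, so E_I = 0.032·(8200/184.732) ≈ 1.42.
E_I > 1: normal good (luxury).

1.42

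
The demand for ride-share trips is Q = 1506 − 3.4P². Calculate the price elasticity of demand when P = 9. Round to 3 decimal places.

-0.448

At P = 9, Q = 1230.6.
dQ/dP = −2·3.4·P = −61.2.
Point elasticity E = (dQ/dP)·(P/Q) = -61.2 × 9/1230.6 ≈ -0.448.
|E| < 1, so demand is inelastic at this price.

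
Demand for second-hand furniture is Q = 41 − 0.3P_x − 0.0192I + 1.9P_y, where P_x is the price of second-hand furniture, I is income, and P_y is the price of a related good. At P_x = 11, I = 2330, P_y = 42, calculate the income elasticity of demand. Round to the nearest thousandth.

Substituting, Q = 41 − 0.3(11) − 0.0192(2330) + 1.9(42) = 41 − 3.3 − 44.736 + 79.8 = 72.764.
∂Q/∂I = −0.0192, so E_I = -0.0192·(2330/72.764) ≈ -0.615.
E_I < 0: inferior good.

-0.615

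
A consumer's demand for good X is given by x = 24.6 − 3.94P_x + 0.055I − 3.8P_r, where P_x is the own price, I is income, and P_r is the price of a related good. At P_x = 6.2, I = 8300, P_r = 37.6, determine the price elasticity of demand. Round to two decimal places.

-0.08

Substituting, x = 24.6 − 3.94(6.2) + 0.055(8300) − 3.8(37.6) = 24.6 − 24.428 + 456.5 − 142.88 = 313.792.
∂x/∂P_x = −3.94, so E_p = (−3.94)·(6.2/313.792) ≈ -0.08.
|E_p| < 1: demand is inelastic.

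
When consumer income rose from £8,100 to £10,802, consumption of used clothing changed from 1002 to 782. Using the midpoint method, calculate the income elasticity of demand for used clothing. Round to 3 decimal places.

%ΔQ = (782 − 1002)/[(1002+782)/2] = -220/892 ≈ -0.2466.
%ΔI = (10,802 − 8,100)/[(8,100+10,802)/2] = 2702/9451 ≈ 0.2859.
E_I = %ΔQ/%ΔI ≈ -0.863.
E_I < 0: inferior good.

-0.863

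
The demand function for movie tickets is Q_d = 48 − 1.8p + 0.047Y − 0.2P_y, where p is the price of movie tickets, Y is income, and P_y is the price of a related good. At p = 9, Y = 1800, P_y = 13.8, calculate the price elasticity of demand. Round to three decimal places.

-0.143

At the given point, Q_d = 48 − 1.8(9) + 0.047(1800) − 0.2(13.8) = 48 − 16.2 + 84.6 − 2.76 = 113.64.
∂Q_d/∂p = −1.8, so E_p = (−1.8)·(9/113.64) ≈ -0.143.
|E_p| < 1: demand is inelastic.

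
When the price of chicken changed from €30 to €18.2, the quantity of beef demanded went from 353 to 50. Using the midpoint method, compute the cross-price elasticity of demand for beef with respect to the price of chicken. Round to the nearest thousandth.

3.071

%ΔQ_x = (50 − 353)/[(353+50)/2] = -303/201.5 ≈ -1.5037.
%ΔP_y = (18.2 − 30)/[(30+18.2)/2] ≈ -0.4896.
E_xy = -1.5037/-0.4896 ≈ 3.071.
E_xy > 0, so beef and chicken are substitutes.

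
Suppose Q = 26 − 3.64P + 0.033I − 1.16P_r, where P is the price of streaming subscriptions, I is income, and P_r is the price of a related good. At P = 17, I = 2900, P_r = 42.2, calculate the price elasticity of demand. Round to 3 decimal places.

-5.694

Q = 26 − 3.64(17) + 0.033(2900) − 1.16(42.2) = 26 − 61.88 + 95.7 − 48.952 = 10.868.
∂Q/∂P = −3.64, so E_p = (−3.64)·(17/10.868) ≈ -5.694.
|E_p| > 1: demand is elastic.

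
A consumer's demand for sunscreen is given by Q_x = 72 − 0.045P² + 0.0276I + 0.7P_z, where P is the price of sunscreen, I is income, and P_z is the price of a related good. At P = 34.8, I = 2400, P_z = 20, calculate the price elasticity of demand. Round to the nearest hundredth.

Evaluating quantity at (P, I, P_z) gives Q_x = 72 − 0.045(34.8)² + 0.0276(2400) + 0.7(20) = 72 − 54.4968 + 66.24 + 14 = 97.7432.
∂Q_x/∂P = −2·0.045·P = -3.132, so E_p = -3.132·(34.8/97.7432) ≈ -1.12.
|E_p| > 1: demand is elastic.

-1.12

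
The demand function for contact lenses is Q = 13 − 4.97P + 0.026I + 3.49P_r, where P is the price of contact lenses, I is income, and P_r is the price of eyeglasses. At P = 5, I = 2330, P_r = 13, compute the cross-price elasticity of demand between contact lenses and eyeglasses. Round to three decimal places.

0.482

Evaluating quantity at (P, I, P_r) gives Q = 13 − 4.97(5) + 0.026(2330) + 3.49(13) = 13 − 24.85 + 60.58 + 45.37 = 94.1.
∂Q/∂P_r = +3.49, so E_xy = 3.49·(13/94.1) ≈ 0.482.
E_xy > 0: the goods are substitutes.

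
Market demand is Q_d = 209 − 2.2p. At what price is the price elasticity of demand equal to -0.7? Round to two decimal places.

39.12

Set −bp/(a − bp) = −0.7 ⇒ bp = 0.7(a − bp) ⇒ bp(1+0.7) = 0.7·a.
p = 0.7·209/(2.2·1.7) ≈ 39.12.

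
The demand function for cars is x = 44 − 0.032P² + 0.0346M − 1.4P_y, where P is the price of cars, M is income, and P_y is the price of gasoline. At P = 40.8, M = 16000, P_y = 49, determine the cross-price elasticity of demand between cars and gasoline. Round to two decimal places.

At the given point, x = 44 − 0.032(40.8)² + 0.0346(16000) − 1.4(49) = 44 − 53.2685 + 553.6 − 68.6 = 475.7315.
∂x/∂P_y = −1.4, so E_xy = -1.4·(49/475.7315) ≈ -0.14.
E_xy < 0: the goods are complements.

-0.14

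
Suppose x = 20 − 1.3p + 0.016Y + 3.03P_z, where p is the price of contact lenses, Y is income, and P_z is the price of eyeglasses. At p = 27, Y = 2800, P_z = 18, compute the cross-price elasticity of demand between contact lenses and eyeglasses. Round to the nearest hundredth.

At the given point, x = 20 − 1.3(27) + 0.016(2800) + 3.03(18) = 20 − 35.1 + 44.8 + 54.54 = 84.24.
∂x/∂P_z = +3.03, so E_xy = 3.03·(18/84.24) ≈ 0.65.
E_xy > 0: the goods are substitutes.

0.65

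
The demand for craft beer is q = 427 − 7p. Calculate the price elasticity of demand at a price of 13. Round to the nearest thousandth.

At p = 13, q = 336.
dq/dp = −7.
Point elasticity E = (dq/dp)·(p/q) = -7 × 13/336 ≈ -0.271.
|E| < 1, so demand is inelastic at this price.

-0.271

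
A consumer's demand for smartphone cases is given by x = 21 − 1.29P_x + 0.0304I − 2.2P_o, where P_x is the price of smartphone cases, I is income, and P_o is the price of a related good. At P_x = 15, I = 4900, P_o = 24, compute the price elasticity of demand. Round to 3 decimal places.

-0.198

Substituting, x = 21 − 1.29(15) + 0.0304(4900) − 2.2(24) = 21 − 19.35 + 148.96 − 52.8 = 97.81.
∂x/∂P_x = −1.29, so E_p = (−1.29)·(15/97.81) ≈ -0.198.
|E_p| < 1: demand is inelastic.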